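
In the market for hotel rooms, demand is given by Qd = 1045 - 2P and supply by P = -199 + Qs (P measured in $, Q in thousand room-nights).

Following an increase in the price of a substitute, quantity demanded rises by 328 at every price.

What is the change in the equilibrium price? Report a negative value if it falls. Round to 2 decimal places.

Initially, 1045 - 2P = P + 199, so 846 = 3P and P = 282, Q = 481.
The shock moves the curves to Qd = 1373 - 2P and Qs = P + 199.
Setting them equal: 1373 - 2P = P + 199 → 1174 = 3P, so P = 1174/3 ≈ 391.3333 and Q = 1771/3 ≈ 590.3333.
ΔP = 391.3333 − 282 = +109.33.

+109.33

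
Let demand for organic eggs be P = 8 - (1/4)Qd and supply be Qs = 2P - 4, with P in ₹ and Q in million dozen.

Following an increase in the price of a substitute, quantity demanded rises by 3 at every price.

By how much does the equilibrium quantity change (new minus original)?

Before the shock: 32 - 4P = 2P - 4 ⇒ 36 = 6P ⇒ P = 6, Q = 8.
The new curves are Qd = 35 - 4P (demand) and Qs = 2P - 4 (supply).
Equate the new curves: 35 - 4P = 2P - 4, giving 39 = 6P, P = 6.5, Q = 9.
ΔQ = 9 − 8 = +1.

+1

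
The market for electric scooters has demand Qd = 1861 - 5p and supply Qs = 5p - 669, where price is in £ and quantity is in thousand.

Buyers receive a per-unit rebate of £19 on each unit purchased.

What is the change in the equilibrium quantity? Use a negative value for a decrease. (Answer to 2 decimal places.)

Initially, 1861 - 5p = 5p - 669, so 2530 = 10p and p = 253, Q = 596.
Since buyers' out-of-pocket price is the market price minus the rebate, the effective demand curve becomes Qd = 1956 - 5p.
Equate the new curves: 1956 - 5p = 5p - 669, giving 2625 = 10p, p = 262.5, Q = 643.5.
ΔQ = 643.5 − 596 = +47.50.

+47.50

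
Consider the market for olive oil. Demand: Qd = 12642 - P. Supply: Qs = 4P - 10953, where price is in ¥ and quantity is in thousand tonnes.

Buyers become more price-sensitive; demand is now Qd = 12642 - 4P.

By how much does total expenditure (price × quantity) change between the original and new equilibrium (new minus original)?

-34897889.8125

Before the shock: 12642 - P = 4P - 10953 ⇒ 23595 = 5P ⇒ P = 4719, Q = 7923.
With the change applied: demand Qd = 12642 - 4P, supply Qs = 4P - 10953.
New equilibrium: 12642 - 4P = 4P - 10953 ⇒ 23595 = 8P ⇒ P = 2949.375, Q = 844.5.
Expenditure moves from 4719×7923 = 37388637 to 2949.375×844.5 = 2490747.1875; change = -34897889.8125.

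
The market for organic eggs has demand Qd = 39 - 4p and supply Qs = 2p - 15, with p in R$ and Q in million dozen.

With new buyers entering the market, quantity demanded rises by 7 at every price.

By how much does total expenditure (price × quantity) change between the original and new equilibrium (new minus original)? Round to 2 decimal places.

Solve the original market: 39 - 4p = 2p - 15, hence p = 9 and Q = 3.
The new curves are Qd = 46 - 4p (demand) and Qs = 2p - 15 (supply).
Setting them equal: 46 - 4p = 2p - 15 → 61 = 6p, so p = 61/6 ≈ 10.1667 and Q = 16/3 ≈ 5.3333.
Expenditure moves from 9×3 = 27 to 10.1667×5.3333 = 54.2222; change = +27.22.

+27.22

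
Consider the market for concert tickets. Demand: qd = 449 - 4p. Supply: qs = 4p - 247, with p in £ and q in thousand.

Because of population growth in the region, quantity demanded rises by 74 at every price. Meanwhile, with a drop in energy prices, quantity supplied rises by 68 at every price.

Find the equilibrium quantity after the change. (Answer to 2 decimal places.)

Solve the original market: 449 - 4p = 4p - 247, hence p = 87 and q = 101.
With the change applied: demand qd = 523 - 4p, supply qs = 4p - 179.
Setting them equal: 523 - 4p = 4p - 179 → 702 = 8p, so p = 87.75 and q = 172.

172.00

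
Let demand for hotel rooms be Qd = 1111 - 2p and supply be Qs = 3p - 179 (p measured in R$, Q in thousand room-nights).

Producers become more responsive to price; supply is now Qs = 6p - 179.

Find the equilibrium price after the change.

Solve the original market: 1111 - 2p = 3p - 179, hence p = 258 and Q = 595.
The shock moves the curves to Qd = 1111 - 2p and Qs = 6p - 179.
New equilibrium: 1111 - 2p = 6p - 179 ⇒ 1290 = 8p ⇒ p = 161.25, Q = 788.5.

161.25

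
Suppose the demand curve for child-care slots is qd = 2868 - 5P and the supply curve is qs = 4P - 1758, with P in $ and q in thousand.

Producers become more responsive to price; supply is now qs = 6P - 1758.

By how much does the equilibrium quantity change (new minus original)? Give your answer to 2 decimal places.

Initially, 2868 - 5P = 4P - 1758, so 4626 = 9P and P = 514, q = 298.
The new curves are qd = 2868 - 5P (demand) and qs = 6P - 1758 (supply).
Equate the new curves: 2868 - 5P = 6P - 1758, giving 4626 = 11P, P = 4626/11 ≈ 420.5455, q = 8418/11 ≈ 765.2727.
Δq = 765.2727 − 298 = +467.27.

+467.27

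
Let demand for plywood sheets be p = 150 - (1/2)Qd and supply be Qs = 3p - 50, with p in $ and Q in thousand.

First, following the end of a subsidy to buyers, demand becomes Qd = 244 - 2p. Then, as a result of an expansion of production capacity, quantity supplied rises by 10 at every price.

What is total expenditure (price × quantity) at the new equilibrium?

7406.72

Before the shock: 300 - 2p = 3p - 50 ⇒ 350 = 5p ⇒ p = 70, Q = 160.
After the shift, demand is Qd = 244 - 2p and supply is Qs = 3p - 40.
New equilibrium: 244 - 2p = 3p - 40 ⇒ 284 = 5p ⇒ p = 56.8, Q = 130.4.
New expenditure = 56.8 × 130.4 = 7406.72.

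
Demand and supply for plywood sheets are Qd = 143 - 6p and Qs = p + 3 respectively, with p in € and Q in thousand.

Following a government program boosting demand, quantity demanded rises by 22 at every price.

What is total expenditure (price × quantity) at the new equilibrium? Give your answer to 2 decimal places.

Initially, 143 - 6p = p + 3, so 140 = 7p and p = 20, Q = 23.
With the change applied: demand Qd = 165 - 6p, supply Qs = p + 3.
Setting them equal: 165 - 6p = p + 3 → 162 = 7p, so p = 162/7 ≈ 23.1429 and Q = 183/7 ≈ 26.1429.
New expenditure = 23.1429 × 26.1429 = 605.02.

605.02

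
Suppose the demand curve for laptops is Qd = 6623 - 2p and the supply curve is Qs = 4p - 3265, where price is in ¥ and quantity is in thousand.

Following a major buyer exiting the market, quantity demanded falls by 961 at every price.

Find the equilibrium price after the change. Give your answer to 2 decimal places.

1487.83

Solve the original market: 6623 - 2p = 4p - 3265, hence p = 1648 and Q = 3327.
The new curves are Qd = 5662 - 2p (demand) and Qs = 4p - 3265 (supply).
Setting them equal: 5662 - 2p = 4p - 3265 → 8927 = 6p, so p = 8927/6 ≈ 1487.8333 and Q = 8059/3 ≈ 2686.3333.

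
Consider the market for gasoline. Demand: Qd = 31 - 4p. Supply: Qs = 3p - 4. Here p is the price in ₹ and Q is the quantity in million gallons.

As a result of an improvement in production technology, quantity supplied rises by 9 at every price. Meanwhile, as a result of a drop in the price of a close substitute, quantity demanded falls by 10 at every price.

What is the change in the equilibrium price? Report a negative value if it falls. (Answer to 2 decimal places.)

-2.71

Initially, 31 - 4p = 3p - 4, so 35 = 7p and p = 5, Q = 11.
The new curves are Qd = 21 - 4p (demand) and Qs = 3p + 5 (supply).
Clearing the new market: 21 - 4p = 3p + 5, so p = 16/7 ≈ 2.2857 and Q = 83/7 ≈ 11.8571.
Δp = 2.2857 − 5 = -2.71.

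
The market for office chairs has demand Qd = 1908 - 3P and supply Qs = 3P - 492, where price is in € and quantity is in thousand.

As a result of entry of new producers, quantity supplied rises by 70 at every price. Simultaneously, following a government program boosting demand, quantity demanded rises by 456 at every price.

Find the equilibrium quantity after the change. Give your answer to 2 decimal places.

971.00

Solve the original market: 1908 - 3P = 3P - 492, hence P = 400 and Q = 708.
With the change applied: demand Qd = 2364 - 3P, supply Qs = 3P - 422.
New equilibrium: 2364 - 3P = 3P - 422 ⇒ 2786 = 6P ⇒ P = 1393/3 ≈ 464.3333, Q = 971.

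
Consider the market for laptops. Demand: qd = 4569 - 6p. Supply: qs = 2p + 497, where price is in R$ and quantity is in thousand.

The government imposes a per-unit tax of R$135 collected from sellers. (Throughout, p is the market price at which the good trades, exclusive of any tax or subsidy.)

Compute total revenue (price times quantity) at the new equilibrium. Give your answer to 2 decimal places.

Original equilibrium: 4569 - 6p = 2p + 497 gives 4072 = 8p, so p = 509 and q = 1515.
Since sellers keep the price net of the tax, the effective supply curve becomes qs = 2p + 227.
New equilibrium: 4569 - 6p = 2p + 227 ⇒ 4342 = 8p ⇒ p = 542.75, q = 1312.5.
New expenditure = 542.75 × 1312.5 = 712359.38.

712359.38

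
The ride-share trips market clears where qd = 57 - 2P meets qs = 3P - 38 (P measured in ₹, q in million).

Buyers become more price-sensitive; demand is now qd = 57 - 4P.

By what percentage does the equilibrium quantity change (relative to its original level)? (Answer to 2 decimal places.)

-85.71

Initially, 57 - 2P = 3P - 38, so 95 = 5P and P = 19, q = 19.
With the change applied: demand qd = 57 - 4P, supply qs = 3P - 38.
Equate the new curves: 57 - 4P = 3P - 38, giving 95 = 7P, P = 95/7 ≈ 13.5714, q = 19/7 ≈ 2.7143.
%Δq = (2.7143 − 19) / 19 × 100 = -85.71%.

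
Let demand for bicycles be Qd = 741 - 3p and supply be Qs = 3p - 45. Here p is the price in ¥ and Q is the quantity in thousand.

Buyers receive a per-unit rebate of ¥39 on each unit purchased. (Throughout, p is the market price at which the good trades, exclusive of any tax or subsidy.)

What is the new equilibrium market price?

150.5

Before the shock: 741 - 3p = 3p - 45 ⇒ 786 = 6p ⇒ p = 131, Q = 348.
Since buyers' out-of-pocket price is the market price minus the rebate, the effective demand curve becomes Qd = 858 - 3p.
New equilibrium: 858 - 3p = 3p - 45 ⇒ 903 = 6p ⇒ p = 150.5, Q = 406.5.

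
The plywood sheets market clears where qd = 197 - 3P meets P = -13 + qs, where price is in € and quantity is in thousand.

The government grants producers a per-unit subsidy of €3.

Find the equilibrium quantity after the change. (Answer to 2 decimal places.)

Initially, 197 - 3P = P + 13, so 184 = 4P and P = 46, q = 59.
Since sellers receive the price plus the subsidy, the effective supply curve becomes qs = P + 16.
Equate the new curves: 197 - 3P = P + 16, giving 181 = 4P, P = 45.25, q = 61.25.

61.25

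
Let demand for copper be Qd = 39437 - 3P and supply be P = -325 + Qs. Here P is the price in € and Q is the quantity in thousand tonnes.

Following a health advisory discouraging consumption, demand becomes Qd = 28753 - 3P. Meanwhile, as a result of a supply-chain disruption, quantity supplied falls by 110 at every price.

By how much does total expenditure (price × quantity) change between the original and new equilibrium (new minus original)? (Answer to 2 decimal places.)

-46352126.25

Before the shock: 39437 - 3P = P + 325 ⇒ 39112 = 4P ⇒ P = 9778, Q = 10103.
After the shift, demand is Qd = 28753 - 3P and supply is Qs = P + 215.
New equilibrium: 28753 - 3P = P + 215 ⇒ 28538 = 4P ⇒ P = 7134.5, Q = 7349.5.
Expenditure moves from 9778×10103 = 98787134 to 7134.5×7349.5 = 52435007.75; change = -46352126.25.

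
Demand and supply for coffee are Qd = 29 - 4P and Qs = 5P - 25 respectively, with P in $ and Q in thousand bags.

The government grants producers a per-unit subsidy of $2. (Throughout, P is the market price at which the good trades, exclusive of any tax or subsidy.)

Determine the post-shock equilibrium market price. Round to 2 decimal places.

4.89

Before the shock: 29 - 4P = 5P - 25 ⇒ 54 = 9P ⇒ P = 6, Q = 5.
Since sellers receive the price plus the subsidy, the effective supply curve becomes Qs = 5P - 15.
New equilibrium: 29 - 4P = 5P - 15 ⇒ 44 = 9P ⇒ P = 44/9 ≈ 4.8889, Q = 85/9 ≈ 9.4444.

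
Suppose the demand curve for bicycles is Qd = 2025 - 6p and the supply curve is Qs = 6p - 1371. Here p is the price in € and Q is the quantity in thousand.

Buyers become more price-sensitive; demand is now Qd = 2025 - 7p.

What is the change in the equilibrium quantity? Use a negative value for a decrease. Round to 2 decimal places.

-130.62

Solve the original market: 2025 - 6p = 6p - 1371, hence p = 283 and Q = 327.
The shock moves the curves to Qd = 2025 - 7p and Qs = 6p - 1371.
Setting them equal: 2025 - 7p = 6p - 1371 → 3396 = 13p, so p = 3396/13 ≈ 261.2308 and Q = 2553/13 ≈ 196.3846.
ΔQ = 196.3846 − 327 = -130.62.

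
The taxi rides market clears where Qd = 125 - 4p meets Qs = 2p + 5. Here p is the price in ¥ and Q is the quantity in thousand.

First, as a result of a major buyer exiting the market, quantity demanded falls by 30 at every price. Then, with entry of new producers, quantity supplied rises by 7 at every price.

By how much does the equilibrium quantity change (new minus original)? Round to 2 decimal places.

Original equilibrium: 125 - 4p = 2p + 5 gives 120 = 6p, so p = 20 and Q = 45.
With the change applied: demand Qd = 95 - 4p, supply Qs = 2p + 12.
Equate the new curves: 95 - 4p = 2p + 12, giving 83 = 6p, p = 83/6 ≈ 13.8333, Q = 119/3 ≈ 39.6667.
ΔQ = 39.6667 − 45 = -5.33.

-5.33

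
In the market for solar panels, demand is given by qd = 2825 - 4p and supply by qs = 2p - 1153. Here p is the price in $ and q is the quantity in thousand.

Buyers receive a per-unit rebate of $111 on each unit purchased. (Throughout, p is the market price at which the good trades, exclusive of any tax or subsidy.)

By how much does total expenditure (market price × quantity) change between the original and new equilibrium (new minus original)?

Solve the original market: 2825 - 4p = 2p - 1153, hence p = 663 and q = 173.
Since buyers' out-of-pocket price is the market price minus the rebate, the effective demand curve becomes qd = 3269 - 4p.
New equilibrium: 3269 - 4p = 2p - 1153 ⇒ 4422 = 6p ⇒ p = 737, q = 321.
Expenditure moves from 663×173 = 114699 to 737×321 = 236577; change = +121878.

+121878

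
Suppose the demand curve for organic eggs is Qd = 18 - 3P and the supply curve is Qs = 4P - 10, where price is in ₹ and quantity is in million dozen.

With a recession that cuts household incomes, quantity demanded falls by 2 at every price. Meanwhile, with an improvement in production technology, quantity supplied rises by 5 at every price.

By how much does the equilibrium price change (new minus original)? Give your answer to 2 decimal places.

Initially, 18 - 3P = 4P - 10, so 28 = 7P and P = 4, Q = 6.
With the change applied: demand Qd = 16 - 3P, supply Qs = 4P - 5.
New equilibrium: 16 - 3P = 4P - 5 ⇒ 21 = 7P ⇒ P = 3, Q = 7.
ΔP = 3 − 4 = -1.00.

-1.00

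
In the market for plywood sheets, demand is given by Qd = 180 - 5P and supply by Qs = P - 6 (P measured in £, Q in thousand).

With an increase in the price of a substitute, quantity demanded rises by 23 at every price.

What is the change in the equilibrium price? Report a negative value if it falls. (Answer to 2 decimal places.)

+3.83

Initially, 180 - 5P = P - 6, so 186 = 6P and P = 31, Q = 25.
After the shift, demand is Qd = 203 - 5P and supply is Qs = P - 6.
Clearing the new market: 203 - 5P = P - 6, so P = 209/6 ≈ 34.8333 and Q = 173/6 ≈ 28.8333.
ΔP = 34.8333 − 31 = +3.83.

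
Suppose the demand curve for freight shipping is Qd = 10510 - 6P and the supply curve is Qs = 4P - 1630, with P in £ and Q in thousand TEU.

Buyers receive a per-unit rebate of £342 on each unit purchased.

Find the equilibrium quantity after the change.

4046.8

Original equilibrium: 10510 - 6P = 4P - 1630 gives 12140 = 10P, so P = 1214 and Q = 3226.
Since buyers' out-of-pocket price is the market price minus the rebate, the effective demand curve becomes Qd = 12562 - 6P.
Setting them equal: 12562 - 6P = 4P - 1630 → 14192 = 10P, so P = 1419.2 and Q = 4046.8.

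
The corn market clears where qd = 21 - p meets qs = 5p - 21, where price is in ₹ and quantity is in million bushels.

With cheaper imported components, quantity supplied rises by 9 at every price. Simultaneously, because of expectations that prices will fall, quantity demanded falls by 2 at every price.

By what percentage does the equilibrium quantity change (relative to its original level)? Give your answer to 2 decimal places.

Initially, 21 - p = 5p - 21, so 42 = 6p and p = 7, q = 14.
With the change applied: demand qd = 19 - p, supply qs = 5p - 12.
Equate the new curves: 19 - p = 5p - 12, giving 31 = 6p, p = 31/6 ≈ 5.1667, q = 83/6 ≈ 13.8333.
%Δq = (13.8333 − 14) / 14 × 100 = -1.19%.

-1.19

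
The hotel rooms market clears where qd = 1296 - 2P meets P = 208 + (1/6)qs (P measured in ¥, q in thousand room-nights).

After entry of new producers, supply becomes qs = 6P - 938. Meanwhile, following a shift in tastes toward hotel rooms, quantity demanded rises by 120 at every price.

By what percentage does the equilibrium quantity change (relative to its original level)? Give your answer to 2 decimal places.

Initially, 1296 - 2P = 6P - 1248, so 2544 = 8P and P = 318, q = 660.
The new curves are qd = 1416 - 2P (demand) and qs = 6P - 938 (supply).
New equilibrium: 1416 - 2P = 6P - 938 ⇒ 2354 = 8P ⇒ P = 294.25, q = 827.5.
%Δq = (827.5 − 660) / 660 × 100 = +25.38%.

+25.38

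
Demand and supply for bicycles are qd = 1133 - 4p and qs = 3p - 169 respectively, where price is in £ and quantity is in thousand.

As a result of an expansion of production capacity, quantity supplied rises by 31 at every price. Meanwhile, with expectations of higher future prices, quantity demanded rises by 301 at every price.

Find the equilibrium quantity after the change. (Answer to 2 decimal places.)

Solve the original market: 1133 - 4p = 3p - 169, hence p = 186 and q = 389.
The shock moves the curves to qd = 1434 - 4p and qs = 3p - 138.
Setting them equal: 1434 - 4p = 3p - 138 → 1572 = 7p, so p = 1572/7 ≈ 224.5714 and q = 3750/7 ≈ 535.7143.

535.71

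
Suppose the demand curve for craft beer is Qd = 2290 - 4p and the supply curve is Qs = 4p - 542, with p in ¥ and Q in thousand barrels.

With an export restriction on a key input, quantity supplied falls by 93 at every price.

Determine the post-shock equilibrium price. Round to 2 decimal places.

Initially, 2290 - 4p = 4p - 542, so 2832 = 8p and p = 354, Q = 874.
The new curves are Qd = 2290 - 4p (demand) and Qs = 4p - 635 (supply).
Setting them equal: 2290 - 4p = 4p - 635 → 2925 = 8p, so p = 365.625 and Q = 827.5.

365.63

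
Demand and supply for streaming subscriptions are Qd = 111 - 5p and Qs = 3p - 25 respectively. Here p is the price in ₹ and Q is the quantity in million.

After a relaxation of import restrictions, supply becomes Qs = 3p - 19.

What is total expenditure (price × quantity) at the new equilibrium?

483.4375

Before the shock: 111 - 5p = 3p - 25 ⇒ 136 = 8p ⇒ p = 17, Q = 26.
After the shift, demand is Qd = 111 - 5p and supply is Qs = 3p - 19.
Equate the new curves: 111 - 5p = 3p - 19, giving 130 = 8p, p = 16.25, Q = 29.75.
New expenditure = 16.25 × 29.75 = 483.4375.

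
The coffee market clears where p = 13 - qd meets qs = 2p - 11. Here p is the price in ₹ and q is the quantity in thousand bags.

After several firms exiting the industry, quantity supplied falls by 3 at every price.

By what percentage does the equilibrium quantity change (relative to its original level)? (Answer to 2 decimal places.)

Original equilibrium: 13 - p = 2p - 11 gives 24 = 3p, so p = 8 and q = 5.
The shock moves the curves to qd = 13 - p and qs = 2p - 14.
Clearing the new market: 13 - p = 2p - 14, so p = 9 and q = 4.
%Δq = (4 − 5) / 5 × 100 = -20.00%.

-20.00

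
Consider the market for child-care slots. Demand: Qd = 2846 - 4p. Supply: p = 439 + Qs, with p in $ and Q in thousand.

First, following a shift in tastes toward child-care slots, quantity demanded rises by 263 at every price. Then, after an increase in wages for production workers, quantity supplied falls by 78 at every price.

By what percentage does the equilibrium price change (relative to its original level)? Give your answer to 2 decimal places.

+10.38

Solve the original market: 2846 - 4p = p - 439, hence p = 657 and Q = 218.
After the shift, demand is Qd = 3109 - 4p and supply is Qs = p - 517.
Clearing the new market: 3109 - 4p = p - 517, so p = 725.2 and Q = 208.2.
%Δp = (725.2 − 657) / 657 × 100 = +10.38%.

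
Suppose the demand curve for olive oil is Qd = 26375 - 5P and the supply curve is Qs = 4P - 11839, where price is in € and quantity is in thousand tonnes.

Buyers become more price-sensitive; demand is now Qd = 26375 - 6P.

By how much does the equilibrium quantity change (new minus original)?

Original equilibrium: 26375 - 5P = 4P - 11839 gives 38214 = 9P, so P = 4246 and Q = 5145.
The shock moves the curves to Qd = 26375 - 6P and Qs = 4P - 11839.
Equate the new curves: 26375 - 6P = 4P - 11839, giving 38214 = 10P, P = 3821.4, Q = 3446.6.
ΔQ = 3446.6 − 5145 = -1698.4.

-1698.4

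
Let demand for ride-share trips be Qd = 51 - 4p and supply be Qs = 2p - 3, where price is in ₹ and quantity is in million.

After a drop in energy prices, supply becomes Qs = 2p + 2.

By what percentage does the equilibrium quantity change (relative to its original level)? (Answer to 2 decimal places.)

+22.22

Initially, 51 - 4p = 2p - 3, so 54 = 6p and p = 9, Q = 15.
The new curves are Qd = 51 - 4p (demand) and Qs = 2p + 2 (supply).
Setting them equal: 51 - 4p = 2p + 2 → 49 = 6p, so p = 49/6 ≈ 8.1667 and Q = 55/3 ≈ 18.3333.
%ΔQ = (18.3333 − 15) / 15 × 100 = +22.22%.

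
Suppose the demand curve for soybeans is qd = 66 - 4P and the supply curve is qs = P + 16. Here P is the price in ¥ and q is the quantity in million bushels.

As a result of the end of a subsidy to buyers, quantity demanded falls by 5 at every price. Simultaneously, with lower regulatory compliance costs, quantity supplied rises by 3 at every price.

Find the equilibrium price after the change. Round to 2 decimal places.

8.40

Before the shock: 66 - 4P = P + 16 ⇒ 50 = 5P ⇒ P = 10, q = 26.
The new curves are qd = 61 - 4P (demand) and qs = P + 19 (supply).
Equate the new curves: 61 - 4P = P + 19, giving 42 = 5P, P = 8.4, q = 27.4.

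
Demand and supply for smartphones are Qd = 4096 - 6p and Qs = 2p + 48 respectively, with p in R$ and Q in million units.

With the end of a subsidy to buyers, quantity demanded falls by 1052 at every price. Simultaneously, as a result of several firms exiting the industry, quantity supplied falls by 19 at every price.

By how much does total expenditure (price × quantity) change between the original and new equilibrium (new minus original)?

-241361.09375

Original equilibrium: 4096 - 6p = 2p + 48 gives 4048 = 8p, so p = 506 and Q = 1060.
The new curves are Qd = 3044 - 6p (demand) and Qs = 2p + 29 (supply).
Equate the new curves: 3044 - 6p = 2p + 29, giving 3015 = 8p, p = 376.875, Q = 782.75.
Expenditure moves from 506×1060 = 536360 to 376.875×782.75 = 294998.90625; change = -241361.09375.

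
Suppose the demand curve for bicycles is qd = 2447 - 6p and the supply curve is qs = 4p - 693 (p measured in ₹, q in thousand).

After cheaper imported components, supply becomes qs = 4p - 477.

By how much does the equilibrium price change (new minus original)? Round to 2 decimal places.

Original equilibrium: 2447 - 6p = 4p - 693 gives 3140 = 10p, so p = 314 and q = 563.
The new curves are qd = 2447 - 6p (demand) and qs = 4p - 477 (supply).
Setting them equal: 2447 - 6p = 4p - 477 → 2924 = 10p, so p = 292.4 and q = 692.6.
Δp = 292.4 − 314 = -21.60.

-21.60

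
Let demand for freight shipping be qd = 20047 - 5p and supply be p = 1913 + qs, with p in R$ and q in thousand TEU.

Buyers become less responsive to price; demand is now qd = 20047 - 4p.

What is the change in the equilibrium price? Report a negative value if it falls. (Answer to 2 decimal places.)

Solve the original market: 20047 - 5p = p - 1913, hence p = 3660 and q = 1747.
The shock moves the curves to qd = 20047 - 4p and qs = p - 1913.
Setting them equal: 20047 - 4p = p - 1913 → 21960 = 5p, so p = 4392 and q = 2479.
Δp = 4392 − 3660 = +732.00.

+732.00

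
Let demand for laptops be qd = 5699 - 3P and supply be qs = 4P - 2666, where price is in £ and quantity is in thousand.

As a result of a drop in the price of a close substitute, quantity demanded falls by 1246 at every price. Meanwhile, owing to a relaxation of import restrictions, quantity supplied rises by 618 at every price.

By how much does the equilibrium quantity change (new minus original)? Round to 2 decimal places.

Initially, 5699 - 3P = 4P - 2666, so 8365 = 7P and P = 1195, q = 2114.
The new curves are qd = 4453 - 3P (demand) and qs = 4P - 2048 (supply).
Setting them equal: 4453 - 3P = 4P - 2048 → 6501 = 7P, so P = 6501/7 ≈ 928.7143 and q = 11668/7 ≈ 1666.8571.
Δq = 1666.8571 − 2114 = -447.14.

-447.14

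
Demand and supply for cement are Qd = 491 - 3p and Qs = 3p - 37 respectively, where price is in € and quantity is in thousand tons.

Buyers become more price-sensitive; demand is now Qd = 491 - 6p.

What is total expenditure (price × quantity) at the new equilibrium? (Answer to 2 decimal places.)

8154.67

Original equilibrium: 491 - 3p = 3p - 37 gives 528 = 6p, so p = 88 and Q = 227.
The shock moves the curves to Qd = 491 - 6p and Qs = 3p - 37.
Equate the new curves: 491 - 6p = 3p - 37, giving 528 = 9p, p = 176/3 ≈ 58.6667, Q = 139.
New expenditure = 58.6667 × 139 = 8154.67.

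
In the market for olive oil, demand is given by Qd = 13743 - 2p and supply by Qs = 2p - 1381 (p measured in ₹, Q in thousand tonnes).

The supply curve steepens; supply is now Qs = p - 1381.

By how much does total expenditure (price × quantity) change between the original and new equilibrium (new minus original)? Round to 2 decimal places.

-4917400.56

Solve the original market: 13743 - 2p = 2p - 1381, hence p = 3781 and Q = 6181.
The shock moves the curves to Qd = 13743 - 2p and Qs = p - 1381.
Setting them equal: 13743 - 2p = p - 1381 → 15124 = 3p, so p = 15124/3 ≈ 5041.3333 and Q = 10981/3 ≈ 3660.3333.
Expenditure moves from 3781×6181 = 23370361 to 5041.3333×3660.3333 = 18452960.4444; change = -4917400.56.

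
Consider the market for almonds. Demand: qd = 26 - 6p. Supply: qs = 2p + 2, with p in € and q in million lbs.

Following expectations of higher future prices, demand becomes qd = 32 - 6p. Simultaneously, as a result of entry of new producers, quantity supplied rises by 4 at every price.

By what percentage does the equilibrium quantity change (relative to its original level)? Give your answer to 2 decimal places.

Initially, 26 - 6p = 2p + 2, so 24 = 8p and p = 3, q = 8.
With the change applied: demand qd = 32 - 6p, supply qs = 2p + 6.
Equate the new curves: 32 - 6p = 2p + 6, giving 26 = 8p, p = 3.25, q = 12.5.
%Δq = (12.5 − 8) / 8 × 100 = +56.25%.

+56.25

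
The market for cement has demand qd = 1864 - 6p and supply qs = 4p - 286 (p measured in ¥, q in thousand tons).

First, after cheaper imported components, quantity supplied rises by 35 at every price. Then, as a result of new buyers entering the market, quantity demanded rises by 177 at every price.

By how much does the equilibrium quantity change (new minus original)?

+91.8

Initially, 1864 - 6p = 4p - 286, so 2150 = 10p and p = 215, q = 574.
The shock moves the curves to qd = 2041 - 6p and qs = 4p - 251.
Setting them equal: 2041 - 6p = 4p - 251 → 2292 = 10p, so p = 229.2 and q = 665.8.
Δq = 665.8 − 574 = +91.8.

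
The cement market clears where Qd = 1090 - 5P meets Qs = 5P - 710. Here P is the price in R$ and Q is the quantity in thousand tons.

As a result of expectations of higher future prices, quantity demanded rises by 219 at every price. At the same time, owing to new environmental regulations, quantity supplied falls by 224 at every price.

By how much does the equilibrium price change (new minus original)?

+44.3

Solve the original market: 1090 - 5P = 5P - 710, hence P = 180 and Q = 190.
The shock moves the curves to Qd = 1309 - 5P and Qs = 5P - 934.
New equilibrium: 1309 - 5P = 5P - 934 ⇒ 2243 = 10P ⇒ P = 224.3, Q = 187.5.
ΔP = 224.3 − 180 = +44.3.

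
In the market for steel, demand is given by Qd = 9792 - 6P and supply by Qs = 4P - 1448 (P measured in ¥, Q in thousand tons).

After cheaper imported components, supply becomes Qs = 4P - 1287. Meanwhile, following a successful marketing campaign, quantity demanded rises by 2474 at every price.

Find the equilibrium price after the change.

1355.3

Original equilibrium: 9792 - 6P = 4P - 1448 gives 11240 = 10P, so P = 1124 and Q = 3048.
After the shift, demand is Qd = 12266 - 6P and supply is Qs = 4P - 1287.
Clearing the new market: 12266 - 6P = 4P - 1287, so P = 1355.3 and Q = 4134.2.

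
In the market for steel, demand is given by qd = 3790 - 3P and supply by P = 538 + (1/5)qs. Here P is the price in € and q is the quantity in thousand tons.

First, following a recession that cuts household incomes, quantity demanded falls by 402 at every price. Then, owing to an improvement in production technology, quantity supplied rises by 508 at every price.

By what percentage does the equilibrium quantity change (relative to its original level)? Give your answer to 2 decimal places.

Solve the original market: 3790 - 3P = 5P - 2690, hence P = 810 and q = 1360.
The new curves are qd = 3388 - 3P (demand) and qs = 5P - 2182 (supply).
Equate the new curves: 3388 - 3P = 5P - 2182, giving 5570 = 8P, P = 696.25, q = 1299.25.
%Δq = (1299.25 − 1360) / 1360 × 100 = -4.47%.

-4.47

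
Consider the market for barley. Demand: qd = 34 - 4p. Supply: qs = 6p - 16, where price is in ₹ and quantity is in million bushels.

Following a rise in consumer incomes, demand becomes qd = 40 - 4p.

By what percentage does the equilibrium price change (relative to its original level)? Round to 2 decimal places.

+12.00

Before the shock: 34 - 4p = 6p - 16 ⇒ 50 = 10p ⇒ p = 5, q = 14.
The shock moves the curves to qd = 40 - 4p and qs = 6p - 16.
Equate the new curves: 40 - 4p = 6p - 16, giving 56 = 10p, p = 5.6, q = 17.6.
%Δp = (5.6 − 5) / 5 × 100 = +12.00%.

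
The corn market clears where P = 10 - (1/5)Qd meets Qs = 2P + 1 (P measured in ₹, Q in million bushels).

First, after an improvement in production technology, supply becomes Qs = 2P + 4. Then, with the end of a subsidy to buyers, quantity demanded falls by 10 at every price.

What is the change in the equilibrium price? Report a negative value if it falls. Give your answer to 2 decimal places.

-1.86

Initially, 50 - 5P = 2P + 1, so 49 = 7P and P = 7, Q = 15.
With the change applied: demand Qd = 40 - 5P, supply Qs = 2P + 4.
Setting them equal: 40 - 5P = 2P + 4 → 36 = 7P, so P = 36/7 ≈ 5.1429 and Q = 100/7 ≈ 14.2857.
ΔP = 5.1429 − 7 = -1.86.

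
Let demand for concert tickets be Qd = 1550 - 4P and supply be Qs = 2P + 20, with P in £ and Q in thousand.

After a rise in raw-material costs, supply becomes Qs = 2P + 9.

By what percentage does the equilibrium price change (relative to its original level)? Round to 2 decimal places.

+0.72

Original equilibrium: 1550 - 4P = 2P + 20 gives 1530 = 6P, so P = 255 and Q = 530.
After the shift, demand is Qd = 1550 - 4P and supply is Qs = 2P + 9.
Equate the new curves: 1550 - 4P = 2P + 9, giving 1541 = 6P, P = 1541/6 ≈ 256.8333, Q = 1568/3 ≈ 522.6667.
%ΔP = (256.8333 − 255) / 255 × 100 = +0.72%.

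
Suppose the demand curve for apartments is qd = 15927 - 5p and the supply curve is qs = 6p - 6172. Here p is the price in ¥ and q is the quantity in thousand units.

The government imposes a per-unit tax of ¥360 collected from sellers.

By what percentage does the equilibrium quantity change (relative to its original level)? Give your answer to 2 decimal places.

Solve the original market: 15927 - 5p = 6p - 6172, hence p = 2009 and q = 5882.
Since sellers keep the price net of the tax, the effective supply curve becomes qs = 6p - 8332.
Setting them equal: 15927 - 5p = 6p - 8332 → 24259 = 11p, so p = 24259/11 ≈ 2205.3636 and q = 53902/11 ≈ 4900.1818.
%Δq = (4900.1818 − 5882) / 5882 × 100 = -16.69%.

-16.69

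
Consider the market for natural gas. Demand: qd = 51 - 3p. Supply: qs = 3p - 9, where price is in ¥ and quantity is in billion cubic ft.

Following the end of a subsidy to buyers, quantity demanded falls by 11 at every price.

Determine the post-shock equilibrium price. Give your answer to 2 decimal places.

8.17

Original equilibrium: 51 - 3p = 3p - 9 gives 60 = 6p, so p = 10 and q = 21.
With the change applied: demand qd = 40 - 3p, supply qs = 3p - 9.
Equate the new curves: 40 - 3p = 3p - 9, giving 49 = 6p, p = 49/6 ≈ 8.1667, q = 15.5.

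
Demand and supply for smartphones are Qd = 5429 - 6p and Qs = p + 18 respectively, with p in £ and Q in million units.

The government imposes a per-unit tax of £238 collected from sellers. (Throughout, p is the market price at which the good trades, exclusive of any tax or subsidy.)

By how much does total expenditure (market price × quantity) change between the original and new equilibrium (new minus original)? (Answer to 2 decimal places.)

-137734.00

Original equilibrium: 5429 - 6p = p + 18 gives 5411 = 7p, so p = 773 and Q = 791.
Since sellers keep the price net of the tax, the effective supply curve becomes Qs = p - 220.
Clearing the new market: 5429 - 6p = p - 220, so p = 807 and Q = 587.
Expenditure moves from 773×791 = 611443 to 807×587 = 473709; change = -137734.00.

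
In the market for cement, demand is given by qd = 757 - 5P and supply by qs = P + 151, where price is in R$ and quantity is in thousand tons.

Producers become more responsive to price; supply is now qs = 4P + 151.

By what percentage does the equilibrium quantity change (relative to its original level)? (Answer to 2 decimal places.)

+66.80

Initially, 757 - 5P = P + 151, so 606 = 6P and P = 101, q = 252.
The shock moves the curves to qd = 757 - 5P and qs = 4P + 151.
New equilibrium: 757 - 5P = 4P + 151 ⇒ 606 = 9P ⇒ P = 202/3 ≈ 67.3333, q = 1261/3 ≈ 420.3333.
%Δq = (420.3333 − 252) / 252 × 100 = +66.80%.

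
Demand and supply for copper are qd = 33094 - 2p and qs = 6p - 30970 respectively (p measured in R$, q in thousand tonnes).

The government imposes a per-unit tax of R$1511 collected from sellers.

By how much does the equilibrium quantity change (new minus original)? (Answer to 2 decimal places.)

-2266.50

Original equilibrium: 33094 - 2p = 6p - 30970 gives 64064 = 8p, so p = 8008 and q = 17078.
Since sellers keep the price net of the tax, the effective supply curve becomes qs = 6p - 40036.
Setting them equal: 33094 - 2p = 6p - 40036 → 73130 = 8p, so p = 9141.25 and q = 14811.5.
Δq = 14811.5 − 17078 = -2266.50.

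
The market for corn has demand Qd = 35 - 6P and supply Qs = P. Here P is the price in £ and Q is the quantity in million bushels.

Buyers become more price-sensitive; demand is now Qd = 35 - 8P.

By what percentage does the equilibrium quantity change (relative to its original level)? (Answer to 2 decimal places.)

Original equilibrium: 35 - 6P = P gives 35 = 7P, so P = 5 and Q = 5.
After the shift, demand is Qd = 35 - 8P and supply is Qs = P.
Equate the new curves: 35 - 8P = P, giving 35 = 9P, P = 35/9 ≈ 3.8889, Q = 35/9 ≈ 3.8889.
%ΔQ = (3.8889 − 5) / 5 × 100 = -22.22%.

-22.22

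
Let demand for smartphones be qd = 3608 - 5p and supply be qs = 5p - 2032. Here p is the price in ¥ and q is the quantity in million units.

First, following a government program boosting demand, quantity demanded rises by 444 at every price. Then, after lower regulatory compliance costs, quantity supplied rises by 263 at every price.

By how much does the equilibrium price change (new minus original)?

+18.1

Original equilibrium: 3608 - 5p = 5p - 2032 gives 5640 = 10p, so p = 564 and q = 788.
After the shift, demand is qd = 4052 - 5p and supply is qs = 5p - 1769.
Setting them equal: 4052 - 5p = 5p - 1769 → 5821 = 10p, so p = 582.1 and q = 1141.5.
Δp = 582.1 − 564 = +18.1.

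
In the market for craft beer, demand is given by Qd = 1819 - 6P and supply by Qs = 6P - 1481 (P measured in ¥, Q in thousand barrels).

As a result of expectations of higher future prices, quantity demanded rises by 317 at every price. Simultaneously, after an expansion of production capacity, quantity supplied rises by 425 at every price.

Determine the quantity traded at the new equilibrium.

540

Initially, 1819 - 6P = 6P - 1481, so 3300 = 12P and P = 275, Q = 169.
The shock moves the curves to Qd = 2136 - 6P and Qs = 6P - 1056.
Clearing the new market: 2136 - 6P = 6P - 1056, so P = 266 and Q = 540.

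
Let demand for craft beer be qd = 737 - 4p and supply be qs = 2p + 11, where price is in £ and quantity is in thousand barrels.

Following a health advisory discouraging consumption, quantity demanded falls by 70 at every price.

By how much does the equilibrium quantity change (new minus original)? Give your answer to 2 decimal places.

-23.33

Before the shock: 737 - 4p = 2p + 11 ⇒ 726 = 6p ⇒ p = 121, q = 253.
The shock moves the curves to qd = 667 - 4p and qs = 2p + 11.
Setting them equal: 667 - 4p = 2p + 11 → 656 = 6p, so p = 328/3 ≈ 109.3333 and q = 689/3 ≈ 229.6667.
Δq = 229.6667 − 253 = -23.33.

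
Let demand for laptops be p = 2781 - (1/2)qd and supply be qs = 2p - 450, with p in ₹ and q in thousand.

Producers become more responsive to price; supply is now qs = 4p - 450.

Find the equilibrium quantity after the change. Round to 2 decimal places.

3558.00

Solve the original market: 5562 - 2p = 2p - 450, hence p = 1503 and q = 2556.
The shock moves the curves to qd = 5562 - 2p and qs = 4p - 450.
Setting them equal: 5562 - 2p = 4p - 450 → 6012 = 6p, so p = 1002 and q = 3558.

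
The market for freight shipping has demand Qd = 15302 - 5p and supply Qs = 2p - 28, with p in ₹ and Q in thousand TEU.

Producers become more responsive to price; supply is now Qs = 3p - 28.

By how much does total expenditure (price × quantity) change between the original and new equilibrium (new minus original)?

+1431507.1875

Before the shock: 15302 - 5p = 2p - 28 ⇒ 15330 = 7p ⇒ p = 2190, Q = 4352.
The new curves are Qd = 15302 - 5p (demand) and Qs = 3p - 28 (supply).
Equate the new curves: 15302 - 5p = 3p - 28, giving 15330 = 8p, p = 1916.25, Q = 5720.75.
Expenditure moves from 2190×4352 = 9530880 to 1916.25×5720.75 = 10962387.1875; change = +1431507.1875.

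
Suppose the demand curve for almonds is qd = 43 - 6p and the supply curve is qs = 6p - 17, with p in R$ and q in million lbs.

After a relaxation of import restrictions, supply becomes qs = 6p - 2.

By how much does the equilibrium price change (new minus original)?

-1.25

Original equilibrium: 43 - 6p = 6p - 17 gives 60 = 12p, so p = 5 and q = 13.
The shock moves the curves to qd = 43 - 6p and qs = 6p - 2.
New equilibrium: 43 - 6p = 6p - 2 ⇒ 45 = 12p ⇒ p = 3.75, q = 20.5.
Δp = 3.75 − 5 = -1.25.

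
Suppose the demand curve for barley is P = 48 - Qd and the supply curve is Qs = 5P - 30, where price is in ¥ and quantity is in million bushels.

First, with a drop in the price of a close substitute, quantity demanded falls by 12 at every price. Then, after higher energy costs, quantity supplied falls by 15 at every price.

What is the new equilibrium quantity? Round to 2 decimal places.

22.50

Initially, 48 - P = 5P - 30, so 78 = 6P and P = 13, Q = 35.
After the shift, demand is Qd = 36 - P and supply is Qs = 5P - 45.
New equilibrium: 36 - P = 5P - 45 ⇒ 81 = 6P ⇒ P = 13.5, Q = 22.5.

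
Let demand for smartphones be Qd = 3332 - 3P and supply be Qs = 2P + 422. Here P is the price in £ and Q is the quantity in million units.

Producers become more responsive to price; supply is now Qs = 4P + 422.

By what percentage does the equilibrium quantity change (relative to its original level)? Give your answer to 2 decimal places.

Original equilibrium: 3332 - 3P = 2P + 422 gives 2910 = 5P, so P = 582 and Q = 1586.
The shock moves the curves to Qd = 3332 - 3P and Qs = 4P + 422.
New equilibrium: 3332 - 3P = 4P + 422 ⇒ 2910 = 7P ⇒ P = 2910/7 ≈ 415.7143, Q = 14594/7 ≈ 2084.8571.
%ΔQ = (2084.8571 − 1586) / 1586 × 100 = +31.45%.

+31.45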